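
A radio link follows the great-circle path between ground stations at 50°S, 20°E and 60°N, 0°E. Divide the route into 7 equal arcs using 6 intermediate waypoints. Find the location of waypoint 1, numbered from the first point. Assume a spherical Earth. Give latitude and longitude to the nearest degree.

Write both endpoints as unit vectors p₁, p₂ with components (cos φ cos λ, cos φ sin λ, sin φ).
The central angle between the endpoints is δ = arccos(p₁·p₂) ≈ 1.941 rad (111.2°).
Interpolate at f = 1/7 with slerp weights a = sin((1−f)δ)/sin δ ≈ 1.068, b = sin(fδ)/sin δ ≈ 0.294.
p = a·p₁ + b·p₂ ≈ (0.792, 0.235, -0.564); φ = arcsin(p_z) ≈ -34.32°, λ = atan2(p_y, p_x) ≈ 16.52°.

≈ 34°S, 17°E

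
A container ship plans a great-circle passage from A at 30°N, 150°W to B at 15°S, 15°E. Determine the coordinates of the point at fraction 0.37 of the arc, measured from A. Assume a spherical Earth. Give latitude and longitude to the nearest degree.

≈ 51°N, 73°W

Write both endpoints as unit vectors p₁, p₂ with components (cos φ cos λ, cos φ sin λ, sin φ).
The central angle between the endpoints is δ = arccos(p₁·p₂) ≈ 2.786 rad (159.6°).
Interpolate at f = 0.37 with slerp weights a = sin((1−f)δ)/sin δ ≈ 2.823, b = sin(fδ)/sin δ ≈ 2.463.
p = a·p₁ + b·p₂ ≈ (0.181, -0.607, 0.774); φ = arcsin(p_z) ≈ 50.72°, λ = atan2(p_y, p_x) ≈ -73.40°.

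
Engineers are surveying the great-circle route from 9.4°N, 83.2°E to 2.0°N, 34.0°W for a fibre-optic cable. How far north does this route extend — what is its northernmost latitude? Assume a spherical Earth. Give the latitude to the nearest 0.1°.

The great circle lies in the plane with unit normal n̂ = (p₁ × p₂)/|p₁ × p₂|.
Here n̂_z ≈ -0.979; the vertex latitude is φ_max = arccos|n̂_z| ≈ 11.7°.

≈ 11.7°N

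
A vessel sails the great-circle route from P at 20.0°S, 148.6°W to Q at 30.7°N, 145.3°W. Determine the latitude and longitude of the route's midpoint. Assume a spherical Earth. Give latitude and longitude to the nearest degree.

≈ 5°N, 147°W

Convert each endpoint to a unit vector on the sphere (x = cos φ cos λ, y = cos φ sin λ, z = sin φ).
The central angle between the endpoints is δ = arccos(p₁·p₂) ≈ 0.887 rad (50.8°).
Interpolate at f = 1/2 with slerp weights a = sin((1−f)δ)/sin δ ≈ 0.554, b = sin(fδ)/sin δ ≈ 0.554.
p = a·p₁ + b·p₂ ≈ (-0.835, -0.542, 0.093); φ = arcsin(p_z) ≈ 5.35°, λ = atan2(p_y, p_x) ≈ -147.02°.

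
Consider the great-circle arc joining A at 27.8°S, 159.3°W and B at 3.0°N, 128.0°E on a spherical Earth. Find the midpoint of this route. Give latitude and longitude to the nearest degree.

Write both endpoints as unit vectors p₁, p₂ with components (cos φ cos λ, cos φ sin λ, sin φ).
The central angle between the endpoints is δ = arccos(p₁·p₂) ≈ 1.330 rad (76.2°).
Interpolate at f = 1/2 with slerp weights a = sin((1−f)δ)/sin δ ≈ 0.635, b = sin(fδ)/sin δ ≈ 0.635.
p = a·p₁ + b·p₂ ≈ (-0.916, 0.301, -0.263); φ = arcsin(p_z) ≈ -15.25°, λ = atan2(p_y, p_x) ≈ 161.80°.

≈ 15°S, 162°E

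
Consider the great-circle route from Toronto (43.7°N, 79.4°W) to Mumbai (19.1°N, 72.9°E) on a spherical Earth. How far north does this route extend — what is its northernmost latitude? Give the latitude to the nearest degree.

≈ 70°N

The great circle lies in the plane with unit normal n̂ = (p₁ × p₂)/|p₁ × p₂|.
Here n̂_z ≈ +0.343; the vertex latitude is φ_max = arccos|n̂_z| ≈ 69.9°.
Check via Clairaut: cos φ_max = |cos φ₁| · sin C = cos(43.7°)·sin(28.3°) ≈ 0.343, again giving ≈ 69.9°.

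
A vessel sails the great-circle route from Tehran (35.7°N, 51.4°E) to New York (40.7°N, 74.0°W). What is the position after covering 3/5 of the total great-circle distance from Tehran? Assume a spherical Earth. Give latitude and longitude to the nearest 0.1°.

The haversine formula gives a central angle δ ≈ 1.547 rad (88.6°) between the endpoints.
Interpolate at f = 3/5 with slerp weights a = sin((1−f)δ)/sin δ ≈ 0.580, b = sin(fδ)/sin δ ≈ 0.801.
p = a·p₁ + b·p₂ ≈ (0.461, -0.215, 0.861); φ = arcsin(p_z) ≈ 59.40°, λ = atan2(p_y, p_x) ≈ -25.02°.

≈ 59.4°N, 25.0°W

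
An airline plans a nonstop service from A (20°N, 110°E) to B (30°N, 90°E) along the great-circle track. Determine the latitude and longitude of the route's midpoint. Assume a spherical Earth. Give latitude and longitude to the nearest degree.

≈ (25°N, 100°E)

Convert each endpoint to a unit vector on the sphere (x = cos φ cos λ, y = cos φ sin λ, z = sin φ).
The central angle between the endpoints is δ = arccos(p₁·p₂) ≈ 0.360 rad (20.7°).
Interpolate at f = 1/2 with slerp weights a = sin((1−f)δ)/sin δ ≈ 0.508, b = sin(fδ)/sin δ ≈ 0.508.
p = a·p₁ + b·p₂ ≈ (-0.163, 0.889, 0.428); φ = arcsin(p_z) ≈ 25.34°, λ = atan2(p_y, p_x) ≈ 100.41°.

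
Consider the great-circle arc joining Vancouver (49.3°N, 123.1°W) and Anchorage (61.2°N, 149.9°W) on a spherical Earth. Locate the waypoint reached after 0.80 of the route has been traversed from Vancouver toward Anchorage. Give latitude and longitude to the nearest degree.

Convert each endpoint to a unit vector on the sphere (x = cos φ cos λ, y = cos φ sin λ, z = sin φ).
The central angle between the endpoints is δ = arccos(p₁·p₂) ≈ 0.334 rad (19.1°).
Interpolate at f = 0.80 with slerp weights a = sin((1−f)δ)/sin δ ≈ 0.204, b = sin(fδ)/sin δ ≈ 0.805.
p = a·p₁ + b·p₂ ≈ (-0.408, -0.306, 0.860); φ = arcsin(p_z) ≈ 59.33°, λ = atan2(p_y, p_x) ≈ -143.16°.

≈ (59°N, 143°W)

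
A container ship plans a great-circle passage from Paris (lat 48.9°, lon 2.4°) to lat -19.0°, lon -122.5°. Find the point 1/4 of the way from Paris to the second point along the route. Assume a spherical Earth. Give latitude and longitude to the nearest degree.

≈ lat 46°, lon -45°

Convert each endpoint to a unit vector on the sphere (x = cos φ cos λ, y = cos φ sin λ, z = sin φ).
The central angle between the endpoints is δ = arccos(p₁·p₂) ≈ 2.215 rad (126.9°).
Interpolate at f = 1/4 with slerp weights a = sin((1−f)δ)/sin δ ≈ 1.246, b = sin(fδ)/sin δ ≈ 0.658.
p = a·p₁ + b·p₂ ≈ (0.484, -0.490, 0.725); φ = arcsin(p_z) ≈ 46.44°, λ = atan2(p_y, p_x) ≈ -45.38°.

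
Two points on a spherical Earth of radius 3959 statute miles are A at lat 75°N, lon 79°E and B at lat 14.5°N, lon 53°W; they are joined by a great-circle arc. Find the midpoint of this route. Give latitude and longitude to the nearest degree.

≈ lat 56°N, lon 39°W

From cos δ = sin φ₁ sin φ₂ + cos φ₁ cos φ₂ cos Δλ, the central angle is δ ≈ 1.497 rad (85.7°).
Interpolate at f = 1/2 with slerp weights a = sin((1−f)δ)/sin δ ≈ 0.682, b = sin(fδ)/sin δ ≈ 0.682.
p = a·p₁ + b·p₂ ≈ (0.431, -0.354, 0.830); φ = arcsin(p_z) ≈ 56.08°, λ = atan2(p_y, p_x) ≈ -39.40°.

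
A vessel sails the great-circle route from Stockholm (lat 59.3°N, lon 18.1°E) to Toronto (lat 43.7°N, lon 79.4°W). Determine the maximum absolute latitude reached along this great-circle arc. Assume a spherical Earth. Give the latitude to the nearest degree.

The great circle lies in the plane with unit normal n̂ = (p₁ × p₂)/|p₁ × p₂|.
Here n̂_z ≈ -0.437; the vertex latitude is φ_max = arccos|n̂_z| ≈ 64.1°.

≈ 64°N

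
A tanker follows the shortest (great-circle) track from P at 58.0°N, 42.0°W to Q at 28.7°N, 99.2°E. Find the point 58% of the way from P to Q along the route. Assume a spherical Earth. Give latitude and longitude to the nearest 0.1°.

≈ 61.6°N, 74.5°E

From cos δ = sin φ₁ sin φ₂ + cos φ₁ cos φ₂ cos Δλ, the central angle is δ ≈ 1.526 rad (87.4°).
Interpolate at f = 0.58 with slerp weights a = sin((1−f)δ)/sin δ ≈ 0.598, b = sin(fδ)/sin δ ≈ 0.775.
p = a·p₁ + b·p₂ ≈ (0.127, 0.459, 0.880); φ = arcsin(p_z) ≈ 61.59°, λ = atan2(p_y, p_x) ≈ 74.51°.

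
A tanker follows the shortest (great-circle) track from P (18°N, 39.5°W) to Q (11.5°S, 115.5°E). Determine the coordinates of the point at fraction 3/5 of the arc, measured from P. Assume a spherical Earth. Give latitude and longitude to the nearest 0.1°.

≈ (10.0°N, 57.0°E)

Convert each endpoint to a unit vector on the sphere (x = cos φ cos λ, y = cos φ sin λ, z = sin φ).
The central angle between the endpoints is δ = arccos(p₁·p₂) ≈ 2.705 rad (155.0°).
Interpolate at f = 3/5 with slerp weights a = sin((1−f)δ)/sin δ ≈ 2.089, b = sin(fδ)/sin δ ≈ 2.362.
p = a·p₁ + b·p₂ ≈ (0.536, 0.826, 0.174); φ = arcsin(p_z) ≈ 10.05°, λ = atan2(p_y, p_x) ≈ 57.01°.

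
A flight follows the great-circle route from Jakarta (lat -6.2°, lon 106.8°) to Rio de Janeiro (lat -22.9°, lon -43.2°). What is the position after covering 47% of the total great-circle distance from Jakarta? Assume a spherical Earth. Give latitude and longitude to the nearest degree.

Convert each endpoint to a unit vector on the sphere (x = cos φ cos λ, y = cos φ sin λ, z = sin φ).
The central angle between the endpoints is δ = arccos(p₁·p₂) ≈ 2.420 rad (138.7°).
Interpolate at f = 0.47 with slerp weights a = sin((1−f)δ)/sin δ ≈ 1.452, b = sin(fδ)/sin δ ≈ 1.375.
p = a·p₁ + b·p₂ ≈ (0.506, 0.515, -0.692); φ = arcsin(p_z) ≈ -43.77°, λ = atan2(p_y, p_x) ≈ 45.53°.

≈ lat -44°, lon 46°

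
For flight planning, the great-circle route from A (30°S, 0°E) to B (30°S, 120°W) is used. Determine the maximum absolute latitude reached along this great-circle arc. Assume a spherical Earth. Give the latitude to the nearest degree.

≈ 49°S

The great circle lies in the plane with unit normal n̂ = (p₁ × p₂)/|p₁ × p₂|.
Here n̂_z ≈ -0.655; the vertex latitude is φ_max = arccos|n̂_z| ≈ 49.1°.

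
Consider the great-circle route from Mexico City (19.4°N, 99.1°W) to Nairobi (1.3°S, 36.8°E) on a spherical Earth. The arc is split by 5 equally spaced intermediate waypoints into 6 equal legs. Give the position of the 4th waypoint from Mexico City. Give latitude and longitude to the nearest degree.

From cos δ = sin φ₁ sin φ₂ + cos φ₁ cos φ₂ cos Δλ, the central angle is δ ≈ 2.325 rad (133.2°).
Interpolate at f = 4/6 with slerp weights a = sin((1−f)δ)/sin δ ≈ 0.960, b = sin(fδ)/sin δ ≈ 1.372.
p = a·p₁ + b·p₂ ≈ (0.955, -0.073, 0.288); φ = arcsin(p_z) ≈ 16.73°, λ = atan2(p_y, p_x) ≈ -4.35°.

≈ 17°N, 4°W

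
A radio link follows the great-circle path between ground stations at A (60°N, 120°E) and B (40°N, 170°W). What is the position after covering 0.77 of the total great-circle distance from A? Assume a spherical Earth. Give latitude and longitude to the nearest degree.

Write both endpoints as unit vectors p₁, p₂ with components (cos φ cos λ, cos φ sin λ, sin φ).
The central angle between the endpoints is δ = arccos(p₁·p₂) ≈ 0.813 rad (46.6°).
Interpolate at f = 0.77 with slerp weights a = sin((1−f)δ)/sin δ ≈ 0.256, b = sin(fδ)/sin δ ≈ 0.807.
p = a·p₁ + b·p₂ ≈ (-0.672, 0.004, 0.740); φ = arcsin(p_z) ≈ 47.74°, λ = atan2(p_y, p_x) ≈ 179.70°.

≈ (48°N, 180°E)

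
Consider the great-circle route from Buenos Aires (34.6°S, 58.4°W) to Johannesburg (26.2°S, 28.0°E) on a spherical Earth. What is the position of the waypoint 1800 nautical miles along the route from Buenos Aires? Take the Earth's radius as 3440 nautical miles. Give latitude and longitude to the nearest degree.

Convert each endpoint to a unit vector on the sphere (x = cos φ cos λ, y = cos φ sin λ, z = sin φ).
The central angle between the endpoints is δ = arccos(p₁·p₂) ≈ 1.269 rad (72.7°). The total great-circle distance is δ·R ≈ 1.269 × 3440 ≈ 4366 nmi, so the target fraction is f = 1800/4366 ≈ 0.412.
Interpolate at f ≈ 0.412 with slerp weights a = sin((1−f)δ)/sin δ ≈ 0.711, b = sin(fδ)/sin δ ≈ 0.523.
p = a·p₁ + b·p₂ ≈ (0.721, -0.278, -0.635); φ = arcsin(p_z) ≈ -39.39°, λ = atan2(p_y, p_x) ≈ -21.07°.

≈ (39°S, 21°W)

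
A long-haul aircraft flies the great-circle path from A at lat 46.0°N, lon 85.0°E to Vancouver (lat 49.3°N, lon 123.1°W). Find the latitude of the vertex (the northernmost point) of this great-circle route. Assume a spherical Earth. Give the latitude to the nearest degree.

The great circle lies in the plane with unit normal n̂ = (p₁ × p₂)/|p₁ × p₂|.
Here n̂_z ≈ +0.216; the vertex latitude is φ_max = arccos|n̂_z| ≈ 77.5°.
Check via Clairaut: cos φ_max = |cos φ₁| · sin C = cos(46.0°)·sin(18.1°) ≈ 0.216, again giving ≈ 77.5°.

≈ 78°N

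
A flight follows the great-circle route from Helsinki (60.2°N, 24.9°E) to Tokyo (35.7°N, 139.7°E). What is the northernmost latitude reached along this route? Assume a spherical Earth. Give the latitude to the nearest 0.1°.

≈ 67.1°N

The great circle lies in the plane with unit normal n̂ = (p₁ × p₂)/|p₁ × p₂|.
Here n̂_z ≈ +0.389; the vertex latitude is φ_max = arccos|n̂_z| ≈ 67.1°.
Check via Clairaut: cos φ_max = |cos φ₁| · sin C = cos(60.2°)·sin(51.5°) ≈ 0.389, again giving ≈ 67.1°.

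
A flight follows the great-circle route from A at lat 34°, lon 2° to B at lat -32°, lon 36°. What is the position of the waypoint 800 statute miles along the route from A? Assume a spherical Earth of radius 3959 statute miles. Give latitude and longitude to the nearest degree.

Convert each endpoint to a unit vector on the sphere (x = cos φ cos λ, y = cos φ sin λ, z = sin φ).
The central angle between the endpoints is δ = arccos(p₁·p₂) ≈ 1.280 rad (73.3°). The total great-circle distance is δ·R ≈ 1.280 × 3959 ≈ 5068 mi, so the target fraction is f = 800/5068 ≈ 0.158.
Interpolate at f ≈ 0.158 with slerp weights a = sin((1−f)δ)/sin δ ≈ 0.920, b = sin(fδ)/sin δ ≈ 0.209.
p = a·p₁ + b·p₂ ≈ (0.906, 0.131, 0.403); φ = arcsin(p_z) ≈ 23.78°, λ = atan2(p_y, p_x) ≈ 8.23°.

≈ lat 24°, lon 8°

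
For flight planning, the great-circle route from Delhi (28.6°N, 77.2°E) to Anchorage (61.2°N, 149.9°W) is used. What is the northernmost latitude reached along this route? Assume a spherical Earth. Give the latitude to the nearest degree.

The great circle lies in the plane with unit normal n̂ = (p₁ × p₂)/|p₁ × p₂|.
Here n̂_z ≈ +0.313; the vertex latitude is φ_max = arccos|n̂_z| ≈ 71.8°.

≈ 72°N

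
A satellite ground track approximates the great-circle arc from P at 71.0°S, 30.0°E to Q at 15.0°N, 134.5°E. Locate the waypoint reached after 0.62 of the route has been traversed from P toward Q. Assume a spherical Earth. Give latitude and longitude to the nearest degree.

Write both endpoints as unit vectors p₁, p₂ with components (cos φ cos λ, cos φ sin λ, sin φ).
The central angle between the endpoints is δ = arccos(p₁·p₂) ≈ 1.900 rad (108.9°).
Interpolate at f = 0.62 with slerp weights a = sin((1−f)δ)/sin δ ≈ 0.698, b = sin(fδ)/sin δ ≈ 0.976.
p = a·p₁ + b·p₂ ≈ (-0.464, 0.786, -0.408); φ = arcsin(p_z) ≈ -24.06°, λ = atan2(p_y, p_x) ≈ 120.55°.

≈ 24°S, 121°E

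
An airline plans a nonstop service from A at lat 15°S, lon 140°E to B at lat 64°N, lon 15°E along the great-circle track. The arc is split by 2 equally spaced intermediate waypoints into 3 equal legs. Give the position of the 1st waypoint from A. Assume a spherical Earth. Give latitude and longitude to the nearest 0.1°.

Convert each endpoint to a unit vector on the sphere (x = cos φ cos λ, y = cos φ sin λ, z = sin φ).
The central angle between the endpoints is δ = arccos(p₁·p₂) ≈ 2.066 rad (118.4°).
Interpolate at f = 1/3 with slerp weights a = sin((1−f)δ)/sin δ ≈ 1.116, b = sin(fδ)/sin δ ≈ 0.722.
p = a·p₁ + b·p₂ ≈ (-0.520, 0.775, 0.361); φ = arcsin(p_z) ≈ 21.14°, λ = atan2(p_y, p_x) ≈ 123.85°.

≈ lat 21.1°N, lon 123.8°E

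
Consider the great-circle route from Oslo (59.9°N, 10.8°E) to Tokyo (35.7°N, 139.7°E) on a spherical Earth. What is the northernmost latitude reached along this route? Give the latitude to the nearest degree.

≈ 71°N

The great circle lies in the plane with unit normal n̂ = (p₁ × p₂)/|p₁ × p₂|.
Here n̂_z ≈ +0.327; the vertex latitude is φ_max = arccos|n̂_z| ≈ 70.9°.
Check via Clairaut: cos φ_max = |cos φ₁| · sin C = cos(59.9°)·sin(40.7°) ≈ 0.327, again giving ≈ 70.9°.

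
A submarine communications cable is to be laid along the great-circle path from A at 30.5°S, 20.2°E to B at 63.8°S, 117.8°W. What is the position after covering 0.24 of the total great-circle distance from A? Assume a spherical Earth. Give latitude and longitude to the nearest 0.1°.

Convert each endpoint to a unit vector on the sphere (x = cos φ cos λ, y = cos φ sin λ, z = sin φ).
The central angle between the endpoints is δ = arccos(p₁·p₂) ≈ 1.397 rad (80.1°).
Interpolate at f = 0.24 with slerp weights a = sin((1−f)δ)/sin δ ≈ 0.887, b = sin(fδ)/sin δ ≈ 0.334.
p = a·p₁ + b·p₂ ≈ (0.648, 0.133, -0.750); φ = arcsin(p_z) ≈ -48.57°, λ = atan2(p_y, p_x) ≈ 11.62°.

≈ 48.6°S, 11.6°E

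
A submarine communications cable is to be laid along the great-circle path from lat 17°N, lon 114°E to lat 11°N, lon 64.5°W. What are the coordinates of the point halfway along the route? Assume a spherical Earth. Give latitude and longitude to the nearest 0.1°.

Write both endpoints as unit vectors p₁, p₂ with components (cos φ cos λ, cos φ sin λ, sin φ).
The central angle between the endpoints is δ = arccos(p₁·p₂) ≈ 2.652 rad (152.0°).
Interpolate at f = 1/2 with slerp weights a = sin((1−f)δ)/sin δ ≈ 2.064, b = sin(fδ)/sin δ ≈ 2.064.
p = a·p₁ + b·p₂ ≈ (0.069, -0.026, 0.997); φ = arcsin(p_z) ≈ 85.76°, λ = atan2(p_y, p_x) ≈ -20.20°.

≈ lat 85.8°N, lon 20.2°W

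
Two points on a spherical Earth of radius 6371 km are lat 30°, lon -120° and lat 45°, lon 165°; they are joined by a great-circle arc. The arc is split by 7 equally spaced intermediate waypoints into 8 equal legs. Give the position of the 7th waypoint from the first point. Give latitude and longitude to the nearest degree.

From cos δ = sin φ₁ sin φ₂ + cos φ₁ cos φ₂ cos Δλ, the central angle is δ ≈ 1.033 rad (59.2°).
Interpolate at f = 7/8 with slerp weights a = sin((1−f)δ)/sin δ ≈ 0.150, b = sin(fδ)/sin δ ≈ 0.915.
p = a·p₁ + b·p₂ ≈ (-0.690, 0.055, 0.722); φ = arcsin(p_z) ≈ 46.21°, λ = atan2(p_y, p_x) ≈ 175.44°.

≈ lat 46°, lon 175°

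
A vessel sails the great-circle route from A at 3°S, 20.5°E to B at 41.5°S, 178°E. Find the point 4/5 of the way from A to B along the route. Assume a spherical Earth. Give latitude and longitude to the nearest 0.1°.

≈ 61.6°S, 149.9°E

Write both endpoints as unit vectors p₁, p₂ with components (cos φ cos λ, cos φ sin λ, sin φ).
The central angle between the endpoints is δ = arccos(p₁·p₂) ≈ 2.287 rad (131.0°).
Interpolate at f = 4/5 with slerp weights a = sin((1−f)δ)/sin δ ≈ 0.585, b = sin(fδ)/sin δ ≈ 1.281.
p = a·p₁ + b·p₂ ≈ (-0.412, 0.238, -0.880); φ = arcsin(p_z) ≈ -61.60°, λ = atan2(p_y, p_x) ≈ 149.95°.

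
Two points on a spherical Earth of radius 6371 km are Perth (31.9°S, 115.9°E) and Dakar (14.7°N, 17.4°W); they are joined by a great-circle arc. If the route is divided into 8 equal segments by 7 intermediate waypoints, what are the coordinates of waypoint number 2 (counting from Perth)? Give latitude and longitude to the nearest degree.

≈ (32°S, 76°E)

Convert each endpoint to a unit vector on the sphere (x = cos φ cos λ, y = cos φ sin λ, z = sin φ).
The central angle between the endpoints is δ = arccos(p₁·p₂) ≈ 2.342 rad (134.2°).
Interpolate at f = 2/8 with slerp weights a = sin((1−f)δ)/sin δ ≈ 1.371, b = sin(fδ)/sin δ ≈ 0.771.
p = a·p₁ + b·p₂ ≈ (0.203, 0.824, -0.529); φ = arcsin(p_z) ≈ -31.93°, λ = atan2(p_y, p_x) ≈ 76.14°.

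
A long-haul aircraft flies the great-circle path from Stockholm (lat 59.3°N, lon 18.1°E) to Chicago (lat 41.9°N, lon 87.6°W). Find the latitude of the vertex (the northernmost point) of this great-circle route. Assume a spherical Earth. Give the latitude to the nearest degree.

≈ 65°N

The great circle lies in the plane with unit normal n̂ = (p₁ × p₂)/|p₁ × p₂|.
Here n̂_z ≈ -0.415; the vertex latitude is φ_max = arccos|n̂_z| ≈ 65.5°.
Check via Clairaut: cos φ_max = |cos φ₁| · sin C = cos(59.3°)·sin(54.3°) ≈ 0.415, again giving ≈ 65.5°.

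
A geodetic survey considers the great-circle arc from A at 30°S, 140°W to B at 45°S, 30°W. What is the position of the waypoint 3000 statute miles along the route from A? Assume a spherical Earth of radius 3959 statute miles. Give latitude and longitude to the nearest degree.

≈ 54°S, 89°W

Convert each endpoint to a unit vector on the sphere (x = cos φ cos λ, y = cos φ sin λ, z = sin φ).
The central angle between the endpoints is δ = arccos(p₁·p₂) ≈ 1.426 rad (81.7°). The total great-circle distance is δ·R ≈ 1.426 × 3959 ≈ 5646 mi, so the target fraction is f = 3000/5646 ≈ 0.531.
Interpolate at f ≈ 0.531 with slerp weights a = sin((1−f)δ)/sin δ ≈ 0.626, b = sin(fδ)/sin δ ≈ 0.695.
p = a·p₁ + b·p₂ ≈ (0.010, -0.594, -0.804); φ = arcsin(p_z) ≈ -53.54°, λ = atan2(p_y, p_x) ≈ -89.05°.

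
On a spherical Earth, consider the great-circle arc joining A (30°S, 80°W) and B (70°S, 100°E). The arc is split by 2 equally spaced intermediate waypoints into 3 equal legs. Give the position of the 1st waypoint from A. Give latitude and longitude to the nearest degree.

Convert each endpoint to a unit vector on the sphere (x = cos φ cos λ, y = cos φ sin λ, z = sin φ).
The central angle between the endpoints is δ = arccos(p₁·p₂) ≈ 1.396 rad (80.0°).
Interpolate at f = 1/3 with slerp weights a = sin((1−f)δ)/sin δ ≈ 0.814, b = sin(fδ)/sin δ ≈ 0.456.
p = a·p₁ + b·p₂ ≈ (0.095, -0.541, -0.835); φ = arcsin(p_z) ≈ -56.67°, λ = atan2(p_y, p_x) ≈ -80.00°.

≈ (57°S, 80°W)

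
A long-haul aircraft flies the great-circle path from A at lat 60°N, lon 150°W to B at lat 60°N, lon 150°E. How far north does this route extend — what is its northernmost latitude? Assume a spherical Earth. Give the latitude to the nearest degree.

≈ 63°N

The great circle lies in the plane with unit normal n̂ = (p₁ × p₂)/|p₁ × p₂|.
Here n̂_z ≈ -0.447; the vertex latitude is φ_max = arccos|n̂_z| ≈ 63.4°.
Check via Clairaut: cos φ_max = |cos φ₁| · sin C = cos(60.0°)·sin(63.4°) ≈ 0.447, again giving ≈ 63.4°.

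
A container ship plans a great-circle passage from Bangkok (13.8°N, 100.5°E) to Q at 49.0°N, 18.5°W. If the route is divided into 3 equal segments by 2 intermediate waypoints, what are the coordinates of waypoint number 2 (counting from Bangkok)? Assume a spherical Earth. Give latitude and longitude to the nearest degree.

≈ 55°N, 35°E

Convert each endpoint to a unit vector on the sphere (x = cos φ cos λ, y = cos φ sin λ, z = sin φ).
The central angle between the endpoints is δ = arccos(p₁·p₂) ≈ 1.700 rad (97.4°).
Interpolate at f = 2/3 with slerp weights a = sin((1−f)δ)/sin δ ≈ 0.541, b = sin(fδ)/sin δ ≈ 0.913.
p = a·p₁ + b·p₂ ≈ (0.473, 0.327, 0.819); φ = arcsin(p_z) ≈ 54.94°, λ = atan2(p_y, p_x) ≈ 34.67°.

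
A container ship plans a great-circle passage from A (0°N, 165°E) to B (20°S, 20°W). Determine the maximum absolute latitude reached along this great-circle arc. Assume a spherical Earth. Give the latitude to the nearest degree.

The great circle lies in the plane with unit normal n̂ = (p₁ × p₂)/|p₁ × p₂|.
Here n̂_z ≈ +0.233; the vertex latitude is φ_max = arccos|n̂_z| ≈ 76.5°.
Check via Clairaut: cos φ_max = |cos φ₁| · sin C = cos(0.0°)·sin(166.5°) ≈ 0.233, again giving ≈ 76.5°.

≈ 77°S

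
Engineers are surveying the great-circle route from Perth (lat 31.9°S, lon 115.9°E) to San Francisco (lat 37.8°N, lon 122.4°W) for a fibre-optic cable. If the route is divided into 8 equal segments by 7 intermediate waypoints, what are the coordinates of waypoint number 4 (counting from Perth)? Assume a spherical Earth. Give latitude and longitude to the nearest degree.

≈ lat 6°N, lon 173°E

The haversine formula gives a central angle δ ≈ 2.314 rad (132.6°) between the endpoints.
Interpolate at f = 4/8 with slerp weights a = sin((1−f)δ)/sin δ ≈ 1.243, b = sin(fδ)/sin δ ≈ 1.243.
p = a·p₁ + b·p₂ ≈ (-0.987, 0.120, 0.105); φ = arcsin(p_z) ≈ 6.03°, λ = atan2(p_y, p_x) ≈ 173.07°.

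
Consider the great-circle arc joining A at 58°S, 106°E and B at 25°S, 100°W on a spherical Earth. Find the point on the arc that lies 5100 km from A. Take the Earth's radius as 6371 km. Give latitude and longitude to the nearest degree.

≈ 70°S, 130°W

The haversine formula gives a central angle δ ≈ 1.644 rad (94.2°) between the endpoints. The total great-circle distance is δ·R ≈ 1.644 × 6371 ≈ 10475 km, so the target fraction is f = 5100/10475 ≈ 0.487.
Interpolate at f ≈ 0.487 with slerp weights a = sin((1−f)δ)/sin δ ≈ 0.749, b = sin(fδ)/sin δ ≈ 0.720.
p = a·p₁ + b·p₂ ≈ (-0.223, -0.261, -0.939); φ = arcsin(p_z) ≈ -69.95°, λ = atan2(p_y, p_x) ≈ -130.50°.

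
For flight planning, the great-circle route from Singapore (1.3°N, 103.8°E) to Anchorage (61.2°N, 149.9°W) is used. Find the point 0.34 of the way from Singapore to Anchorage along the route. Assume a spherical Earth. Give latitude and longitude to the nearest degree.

Convert each endpoint to a unit vector on the sphere (x = cos φ cos λ, y = cos φ sin λ, z = sin φ).
The central angle between the endpoints is δ = arccos(p₁·p₂) ≈ 1.686 rad (96.6°).
Interpolate at f = 0.34 with slerp weights a = sin((1−f)δ)/sin δ ≈ 0.903, b = sin(fδ)/sin δ ≈ 0.546.
p = a·p₁ + b·p₂ ≈ (-0.443, 0.745, 0.499); φ = arcsin(p_z) ≈ 29.94°, λ = atan2(p_y, p_x) ≈ 120.74°.

≈ 30°N, 121°E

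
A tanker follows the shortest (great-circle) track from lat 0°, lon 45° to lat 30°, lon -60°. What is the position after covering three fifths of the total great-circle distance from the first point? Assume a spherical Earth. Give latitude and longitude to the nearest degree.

≈ lat 27°, lon -13°

From cos δ = sin φ₁ sin φ₂ + cos φ₁ cos φ₂ cos Δλ, the central angle is δ ≈ 1.797 rad (103.0°).
Interpolate at f = 3/5 with slerp weights a = sin((1−f)δ)/sin δ ≈ 0.676, b = sin(fδ)/sin δ ≈ 0.904.
p = a·p₁ + b·p₂ ≈ (0.869, -0.200, 0.452); φ = arcsin(p_z) ≈ 26.87°, λ = atan2(p_y, p_x) ≈ -12.98°.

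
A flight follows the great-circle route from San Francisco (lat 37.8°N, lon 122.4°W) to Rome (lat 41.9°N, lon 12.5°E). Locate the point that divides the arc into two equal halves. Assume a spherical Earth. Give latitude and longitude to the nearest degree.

≈ lat 65°N, lon 59°W

Write both endpoints as unit vectors p₁, p₂ with components (cos φ cos λ, cos φ sin λ, sin φ).
The central angle between the endpoints is δ = arccos(p₁·p₂) ≈ 1.577 rad (90.3°).
Interpolate at f = 1/2 with slerp weights a = sin((1−f)δ)/sin δ ≈ 0.709, b = sin(fδ)/sin δ ≈ 0.709.
p = a·p₁ + b·p₂ ≈ (0.215, -0.359, 0.908); φ = arcsin(p_z) ≈ 65.27°, λ = atan2(p_y, p_x) ≈ -59.07°.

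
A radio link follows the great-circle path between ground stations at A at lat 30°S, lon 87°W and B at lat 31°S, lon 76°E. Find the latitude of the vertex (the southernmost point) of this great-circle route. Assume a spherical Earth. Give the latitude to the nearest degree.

≈ 76°S

The great circle lies in the plane with unit normal n̂ = (p₁ × p₂)/|p₁ × p₂|.
Here n̂_z ≈ +0.243; the vertex latitude is φ_max = arccos|n̂_z| ≈ 75.9°.
Check via Clairaut: cos φ_max = |cos φ₁| · sin C = cos(30.0°)·sin(163.7°) ≈ 0.243, again giving ≈ 75.9°.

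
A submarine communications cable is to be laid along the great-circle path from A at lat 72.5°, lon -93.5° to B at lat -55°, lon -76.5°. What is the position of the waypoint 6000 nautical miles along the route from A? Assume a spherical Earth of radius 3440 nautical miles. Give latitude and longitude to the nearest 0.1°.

≈ lat -27.0°, lon -79.9°

Convert each endpoint to a unit vector on the sphere (x = cos φ cos λ, y = cos φ sin λ, z = sin φ).
The central angle between the endpoints is δ = arccos(p₁·p₂) ≈ 2.235 rad (128.0°). The total great-circle distance is δ·R ≈ 2.235 × 3440 ≈ 7688 nmi, so the target fraction is f = 6000/7688 ≈ 0.780.
Interpolate at f ≈ 0.780 with slerp weights a = sin((1−f)δ)/sin δ ≈ 0.598, b = sin(fδ)/sin δ ≈ 1.251.
p = a·p₁ + b·p₂ ≈ (0.156, -0.877, -0.454); φ = arcsin(p_z) ≈ -27.00°, λ = atan2(p_y, p_x) ≈ -79.88°.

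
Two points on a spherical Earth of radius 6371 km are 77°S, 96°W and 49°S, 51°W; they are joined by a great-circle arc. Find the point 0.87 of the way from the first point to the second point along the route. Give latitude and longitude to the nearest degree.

≈ 53°S, 53°W

Write both endpoints as unit vectors p₁, p₂ with components (cos φ cos λ, cos φ sin λ, sin φ).
The central angle between the endpoints is δ = arccos(p₁·p₂) ≈ 0.574 rad (32.9°).
Interpolate at f = 0.87 with slerp weights a = sin((1−f)δ)/sin δ ≈ 0.137, b = sin(fδ)/sin δ ≈ 0.882.
p = a·p₁ + b·p₂ ≈ (0.361, -0.480, -0.799); φ = arcsin(p_z) ≈ -53.07°, λ = atan2(p_y, p_x) ≈ -53.08°.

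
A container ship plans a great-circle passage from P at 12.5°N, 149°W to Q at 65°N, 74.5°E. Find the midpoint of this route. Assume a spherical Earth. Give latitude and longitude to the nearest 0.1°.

≈ 57.0°N, 172.5°W

Convert each endpoint to a unit vector on the sphere (x = cos φ cos λ, y = cos φ sin λ, z = sin φ).
The central angle between the endpoints is δ = arccos(p₁·p₂) ≈ 1.674 rad (95.9°).
Interpolate at f = 1/2 with slerp weights a = sin((1−f)δ)/sin δ ≈ 0.747, b = sin(fδ)/sin δ ≈ 0.747.
p = a·p₁ + b·p₂ ≈ (-0.541, -0.071, 0.838); φ = arcsin(p_z) ≈ 56.96°, λ = atan2(p_y, p_x) ≈ -172.48°.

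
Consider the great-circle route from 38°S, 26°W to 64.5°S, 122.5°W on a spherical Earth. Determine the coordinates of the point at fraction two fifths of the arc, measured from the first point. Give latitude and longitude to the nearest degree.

Convert each endpoint to a unit vector on the sphere (x = cos φ cos λ, y = cos φ sin λ, z = sin φ).
The central angle between the endpoints is δ = arccos(p₁·p₂) ≈ 1.027 rad (58.8°).
Interpolate at f = 2/5 with slerp weights a = sin((1−f)δ)/sin δ ≈ 0.675, b = sin(fδ)/sin δ ≈ 0.467.
p = a·p₁ + b·p₂ ≈ (0.370, -0.403, -0.837); φ = arcsin(p_z) ≈ -56.83°, λ = atan2(p_y, p_x) ≈ -47.40°.

≈ 57°S, 47°W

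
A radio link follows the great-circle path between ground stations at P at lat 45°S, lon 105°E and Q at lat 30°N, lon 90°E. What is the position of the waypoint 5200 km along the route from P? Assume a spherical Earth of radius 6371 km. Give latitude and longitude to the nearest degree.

The haversine formula gives a central angle δ ≈ 1.331 rad (76.2°) between the endpoints. The total great-circle distance is δ·R ≈ 1.331 × 6371 ≈ 8477 km, so the target fraction is f = 5200/8477 ≈ 0.613.
Interpolate at f ≈ 0.613 with slerp weights a = sin((1−f)δ)/sin δ ≈ 0.507, b = sin(fδ)/sin δ ≈ 0.750.
p = a·p₁ + b·p₂ ≈ (-0.093, 0.996, 0.017); φ = arcsin(p_z) ≈ 0.97°, λ = atan2(p_y, p_x) ≈ 95.32°.

≈ lat 1°N, lon 95°E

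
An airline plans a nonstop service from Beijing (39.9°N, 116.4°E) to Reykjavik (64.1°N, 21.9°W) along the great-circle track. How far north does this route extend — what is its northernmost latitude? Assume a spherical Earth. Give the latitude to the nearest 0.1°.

≈ 76.4°N

The great circle lies in the plane with unit normal n̂ = (p₁ × p₂)/|p₁ × p₂|.
Here n̂_z ≈ -0.236; the vertex latitude is φ_max = arccos|n̂_z| ≈ 76.4°.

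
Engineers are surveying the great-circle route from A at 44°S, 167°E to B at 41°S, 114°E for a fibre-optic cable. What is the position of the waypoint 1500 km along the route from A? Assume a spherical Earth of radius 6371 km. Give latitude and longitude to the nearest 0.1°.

Write both endpoints as unit vectors p₁, p₂ with components (cos φ cos λ, cos φ sin λ, sin φ).
The central angle between the endpoints is δ = arccos(p₁·p₂) ≈ 0.672 rad (38.5°). The total great-circle distance is δ·R ≈ 0.672 × 6371 ≈ 4283 km, so the target fraction is f = 1500/4283 ≈ 0.350.
Interpolate at f ≈ 0.350 with slerp weights a = sin((1−f)δ)/sin δ ≈ 0.679, b = sin(fδ)/sin δ ≈ 0.375.
p = a·p₁ + b·p₂ ≈ (-0.591, 0.368, -0.718); φ = arcsin(p_z) ≈ -45.86°, λ = atan2(p_y, p_x) ≈ 148.08°.

≈ 45.9°S, 148.1°E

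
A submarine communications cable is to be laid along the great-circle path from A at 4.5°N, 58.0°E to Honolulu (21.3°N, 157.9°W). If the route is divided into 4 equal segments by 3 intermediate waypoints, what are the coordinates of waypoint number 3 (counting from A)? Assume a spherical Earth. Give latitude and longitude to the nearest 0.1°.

Write both endpoints as unit vectors p₁, p₂ with components (cos φ cos λ, cos φ sin λ, sin φ).
The central angle between the endpoints is δ = arccos(p₁·p₂) ≈ 2.380 rad (136.4°).
Interpolate at f = 3/4 with slerp weights a = sin((1−f)δ)/sin δ ≈ 0.812, b = sin(fδ)/sin δ ≈ 1.416.
p = a·p₁ + b·p₂ ≈ (-0.793, 0.190, 0.578); φ = arcsin(p_z) ≈ 35.32°, λ = atan2(p_y, p_x) ≈ 166.50°.

≈ 35.3°N, 166.5°E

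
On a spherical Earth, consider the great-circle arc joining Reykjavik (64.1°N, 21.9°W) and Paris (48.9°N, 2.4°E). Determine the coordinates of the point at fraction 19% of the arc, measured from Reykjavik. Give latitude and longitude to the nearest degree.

≈ 62°N, 16°W

The haversine formula gives a central angle δ ≈ 0.349 rad (20.0°) between the endpoints.
Interpolate at f = 0.19 with slerp weights a = sin((1−f)δ)/sin δ ≈ 0.816, b = sin(fδ)/sin δ ≈ 0.194.
p = a·p₁ + b·p₂ ≈ (0.458, -0.128, 0.880); φ = arcsin(p_z) ≈ 61.62°, λ = atan2(p_y, p_x) ≈ -15.57°.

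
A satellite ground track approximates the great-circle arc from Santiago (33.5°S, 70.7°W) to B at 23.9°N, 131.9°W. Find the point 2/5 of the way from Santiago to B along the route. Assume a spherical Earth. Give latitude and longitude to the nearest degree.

≈ 12°S, 97°W

The haversine formula gives a central angle δ ≈ 1.427 rad (81.7°) between the endpoints.
Interpolate at f = 2/5 with slerp weights a = sin((1−f)δ)/sin δ ≈ 0.763, b = sin(fδ)/sin δ ≈ 0.546.
p = a·p₁ + b·p₂ ≈ (-0.123, -0.972, -0.200); φ = arcsin(p_z) ≈ -11.54°, λ = atan2(p_y, p_x) ≈ -97.21°.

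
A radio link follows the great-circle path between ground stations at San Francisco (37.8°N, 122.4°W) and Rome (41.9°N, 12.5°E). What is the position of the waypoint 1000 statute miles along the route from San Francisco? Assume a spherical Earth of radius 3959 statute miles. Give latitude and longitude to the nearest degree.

From cos δ = sin φ₁ sin φ₂ + cos φ₁ cos φ₂ cos Δλ, the central angle is δ ≈ 1.577 rad (90.3°). The total great-circle distance is δ·R ≈ 1.577 × 3959 ≈ 6242 mi, so the target fraction is f = 1000/6242 ≈ 0.160.
Interpolate at f ≈ 0.160 with slerp weights a = sin((1−f)δ)/sin δ ≈ 0.970, b = sin(fδ)/sin δ ≈ 0.250.
p = a·p₁ + b·p₂ ≈ (-0.229, -0.607, 0.761); φ = arcsin(p_z) ≈ 49.57°, λ = atan2(p_y, p_x) ≈ -110.68°.

≈ (50°N, 111°W)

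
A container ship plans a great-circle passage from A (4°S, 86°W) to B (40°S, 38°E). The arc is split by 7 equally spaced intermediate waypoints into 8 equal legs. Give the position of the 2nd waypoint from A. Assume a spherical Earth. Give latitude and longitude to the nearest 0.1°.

The haversine formula gives a central angle δ ≈ 1.963 rad (112.5°) between the endpoints.
Interpolate at f = 2/8 with slerp weights a = sin((1−f)δ)/sin δ ≈ 1.077, b = sin(fδ)/sin δ ≈ 0.510.
p = a·p₁ + b·p₂ ≈ (0.383, -0.831, -0.403); φ = arcsin(p_z) ≈ -23.77°, λ = atan2(p_y, p_x) ≈ -65.27°.

≈ (23.8°S, 65.3°W)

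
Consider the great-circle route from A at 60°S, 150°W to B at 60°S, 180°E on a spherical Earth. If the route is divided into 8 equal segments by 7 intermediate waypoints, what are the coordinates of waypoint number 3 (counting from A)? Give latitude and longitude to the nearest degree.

Write both endpoints as unit vectors p₁, p₂ with components (cos φ cos λ, cos φ sin λ, sin φ).
The central angle between the endpoints is δ = arccos(p₁·p₂) ≈ 0.260 rad (14.9°).
Interpolate at f = 3/8 with slerp weights a = sin((1−f)δ)/sin δ ≈ 0.629, b = sin(fδ)/sin δ ≈ 0.379.
p = a·p₁ + b·p₂ ≈ (-0.462, -0.157, -0.873); φ = arcsin(p_z) ≈ -60.80°, λ = atan2(p_y, p_x) ≈ -161.19°.

≈ 61°S, 161°W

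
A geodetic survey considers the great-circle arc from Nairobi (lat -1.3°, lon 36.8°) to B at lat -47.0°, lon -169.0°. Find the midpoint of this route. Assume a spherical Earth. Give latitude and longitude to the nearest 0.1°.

Convert each endpoint to a unit vector on the sphere (x = cos φ cos λ, y = cos φ sin λ, z = sin φ).
The central angle between the endpoints is δ = arccos(p₁·p₂) ≈ 2.211 rad (126.7°).
Interpolate at f = 1/2 with slerp weights a = sin((1−f)δ)/sin δ ≈ 1.114, b = sin(fδ)/sin δ ≈ 1.114.
p = a·p₁ + b·p₂ ≈ (0.146, 0.522, -0.840); φ = arcsin(p_z) ≈ -57.16°, λ = atan2(p_y, p_x) ≈ 74.38°.

≈ lat -57.2°, lon 74.4°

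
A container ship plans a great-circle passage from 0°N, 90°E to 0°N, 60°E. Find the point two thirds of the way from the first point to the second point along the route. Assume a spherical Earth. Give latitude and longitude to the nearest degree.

From cos δ = sin φ₁ sin φ₂ + cos φ₁ cos φ₂ cos Δλ, the central angle is δ ≈ 0.524 rad (30.0°).
Interpolate at f = 2/3 with slerp weights a = sin((1−f)δ)/sin δ ≈ 0.347, b = sin(fδ)/sin δ ≈ 0.684.
p = a·p₁ + b·p₂ ≈ (0.342, 0.940, 0.000); φ = arcsin(p_z) ≈ 0.00°, λ = atan2(p_y, p_x) ≈ 70.00°.

≈ 0°N, 70°E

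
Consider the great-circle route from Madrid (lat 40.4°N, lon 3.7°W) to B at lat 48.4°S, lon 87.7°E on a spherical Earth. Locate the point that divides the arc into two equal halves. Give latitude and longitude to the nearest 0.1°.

Convert each endpoint to a unit vector on the sphere (x = cos φ cos λ, y = cos φ sin λ, z = sin φ).
The central angle between the endpoints is δ = arccos(p₁·p₂) ≈ 2.091 rad (119.8°).
Interpolate at f = 1/2 with slerp weights a = sin((1−f)δ)/sin δ ≈ 0.997, b = sin(fδ)/sin δ ≈ 0.997.
p = a·p₁ + b·p₂ ≈ (0.784, 0.612, -0.099); φ = arcsin(p_z) ≈ -5.70°, λ = atan2(p_y, p_x) ≈ 37.99°.

≈ lat 5.7°S, lon 38.0°E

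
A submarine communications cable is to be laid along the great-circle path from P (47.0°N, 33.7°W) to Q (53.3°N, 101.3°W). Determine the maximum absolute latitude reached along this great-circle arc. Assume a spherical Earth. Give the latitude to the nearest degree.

The great circle lies in the plane with unit normal n̂ = (p₁ × p₂)/|p₁ × p₂|.
Here n̂_z ≈ -0.562; the vertex latitude is φ_max = arccos|n̂_z| ≈ 55.8°.
Check via Clairaut: cos φ_max = |cos φ₁| · sin C = cos(47.0°)·sin(55.5°) ≈ 0.562, again giving ≈ 55.8°.

≈ 56°N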